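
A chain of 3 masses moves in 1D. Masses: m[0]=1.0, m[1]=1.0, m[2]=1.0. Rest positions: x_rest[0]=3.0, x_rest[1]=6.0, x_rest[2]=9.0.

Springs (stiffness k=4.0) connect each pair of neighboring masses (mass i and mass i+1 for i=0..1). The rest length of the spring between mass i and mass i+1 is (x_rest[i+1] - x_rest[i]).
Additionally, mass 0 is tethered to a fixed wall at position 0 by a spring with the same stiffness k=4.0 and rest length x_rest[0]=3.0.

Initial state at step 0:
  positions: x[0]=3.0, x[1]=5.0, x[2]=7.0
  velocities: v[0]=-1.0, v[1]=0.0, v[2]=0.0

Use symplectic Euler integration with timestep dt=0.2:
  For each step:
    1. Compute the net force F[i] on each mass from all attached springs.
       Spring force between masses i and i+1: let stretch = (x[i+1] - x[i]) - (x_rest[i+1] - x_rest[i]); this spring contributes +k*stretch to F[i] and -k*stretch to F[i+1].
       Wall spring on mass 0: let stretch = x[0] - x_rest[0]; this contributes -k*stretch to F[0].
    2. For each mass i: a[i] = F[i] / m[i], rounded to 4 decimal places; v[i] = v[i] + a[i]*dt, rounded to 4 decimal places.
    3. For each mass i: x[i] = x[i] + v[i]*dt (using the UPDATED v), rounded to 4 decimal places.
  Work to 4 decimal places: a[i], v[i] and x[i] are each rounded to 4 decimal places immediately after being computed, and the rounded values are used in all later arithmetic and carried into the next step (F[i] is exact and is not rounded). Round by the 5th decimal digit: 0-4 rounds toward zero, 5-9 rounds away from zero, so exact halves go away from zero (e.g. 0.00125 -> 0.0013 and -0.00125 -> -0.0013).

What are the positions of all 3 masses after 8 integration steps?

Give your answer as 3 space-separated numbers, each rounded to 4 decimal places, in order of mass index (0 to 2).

Answer: 2.8379 5.5610 8.7711

Derivation:
Step 0: x=[3.0000 5.0000 7.0000] v=[-1.0000 0.0000 0.0000]
Step 1: x=[2.6400 5.0000 7.1600] v=[-1.8000 0.0000 0.8000]
Step 2: x=[2.2352 4.9680 7.4544] v=[-2.0240 -0.1600 1.4720]
Step 3: x=[1.9100 4.8966 7.8310] v=[-1.6259 -0.3571 1.8829]
Step 4: x=[1.7571 4.8168 8.2181] v=[-0.7646 -0.3989 1.9354]
Step 5: x=[1.8126 4.7917 8.5410] v=[0.2775 -0.1256 1.6144]
Step 6: x=[2.0547 4.8898 8.7440] v=[1.2107 0.4906 1.0150]
Step 7: x=[2.4217 5.1510 8.8103] v=[1.8350 1.3059 0.3316]
Step 8: x=[2.8379 5.5610 8.7711] v=[2.0811 2.0499 -0.1958]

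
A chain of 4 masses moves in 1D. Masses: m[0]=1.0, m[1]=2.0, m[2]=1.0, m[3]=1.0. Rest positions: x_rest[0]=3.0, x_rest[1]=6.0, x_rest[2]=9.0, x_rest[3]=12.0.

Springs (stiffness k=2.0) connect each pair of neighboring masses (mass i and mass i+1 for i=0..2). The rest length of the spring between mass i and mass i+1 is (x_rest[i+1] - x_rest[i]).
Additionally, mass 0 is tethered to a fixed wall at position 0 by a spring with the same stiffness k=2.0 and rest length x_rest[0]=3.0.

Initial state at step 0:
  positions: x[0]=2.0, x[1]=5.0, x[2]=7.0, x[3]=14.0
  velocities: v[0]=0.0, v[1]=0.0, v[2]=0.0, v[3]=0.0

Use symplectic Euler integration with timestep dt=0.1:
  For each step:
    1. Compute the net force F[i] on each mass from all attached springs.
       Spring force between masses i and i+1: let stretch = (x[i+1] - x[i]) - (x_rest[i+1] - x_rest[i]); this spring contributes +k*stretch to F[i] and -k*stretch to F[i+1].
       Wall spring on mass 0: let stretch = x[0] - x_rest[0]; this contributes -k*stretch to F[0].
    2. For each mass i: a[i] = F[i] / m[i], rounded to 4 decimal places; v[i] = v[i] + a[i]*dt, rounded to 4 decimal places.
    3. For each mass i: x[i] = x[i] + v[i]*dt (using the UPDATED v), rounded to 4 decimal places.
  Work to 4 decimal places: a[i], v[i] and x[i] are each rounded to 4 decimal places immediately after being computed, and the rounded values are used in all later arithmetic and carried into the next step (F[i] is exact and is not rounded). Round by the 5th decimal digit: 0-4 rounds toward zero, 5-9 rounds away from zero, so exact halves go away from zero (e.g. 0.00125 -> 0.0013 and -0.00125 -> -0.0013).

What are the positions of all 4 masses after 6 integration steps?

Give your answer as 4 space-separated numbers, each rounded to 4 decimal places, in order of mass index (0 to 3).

Step 0: x=[2.0000 5.0000 7.0000 14.0000] v=[0.0000 0.0000 0.0000 0.0000]
Step 1: x=[2.0200 4.9900 7.1000 13.9200] v=[0.2000 -0.1000 1.0000 -0.8000]
Step 2: x=[2.0590 4.9714 7.2942 13.7636] v=[0.3900 -0.1860 1.9420 -1.5640]
Step 3: x=[2.1151 4.9469 7.5713 13.5378] v=[0.5607 -0.2450 2.7713 -2.2579]
Step 4: x=[2.1855 4.9203 7.9153 13.2527] v=[0.7040 -0.2657 3.4397 -2.8512]
Step 5: x=[2.2669 4.8963 8.3061 12.9208] v=[0.8139 -0.2397 3.9082 -3.3187]
Step 6: x=[2.3555 4.8801 8.7210 12.5566] v=[0.8864 -0.1617 4.1492 -3.6416]

Answer: 2.3555 4.8801 8.7210 12.5566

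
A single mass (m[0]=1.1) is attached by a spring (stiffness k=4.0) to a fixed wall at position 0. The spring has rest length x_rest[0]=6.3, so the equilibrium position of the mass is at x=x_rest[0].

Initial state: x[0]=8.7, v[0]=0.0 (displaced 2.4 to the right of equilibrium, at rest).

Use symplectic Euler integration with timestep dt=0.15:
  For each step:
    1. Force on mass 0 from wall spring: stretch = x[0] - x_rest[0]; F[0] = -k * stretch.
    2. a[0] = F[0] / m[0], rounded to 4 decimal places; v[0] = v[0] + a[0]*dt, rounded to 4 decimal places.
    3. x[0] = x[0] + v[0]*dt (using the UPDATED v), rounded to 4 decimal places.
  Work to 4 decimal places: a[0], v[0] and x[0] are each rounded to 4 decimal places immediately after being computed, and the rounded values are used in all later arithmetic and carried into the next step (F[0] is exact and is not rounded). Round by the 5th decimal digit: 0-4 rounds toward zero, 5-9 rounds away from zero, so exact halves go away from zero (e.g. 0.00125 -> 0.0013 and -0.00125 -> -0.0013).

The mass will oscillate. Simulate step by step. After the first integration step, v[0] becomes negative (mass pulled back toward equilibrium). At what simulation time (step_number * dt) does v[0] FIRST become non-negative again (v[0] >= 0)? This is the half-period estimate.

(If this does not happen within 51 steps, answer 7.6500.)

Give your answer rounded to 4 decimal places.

Answer: 1.6500

Derivation:
Step 0: x=[8.7000] v=[0.0000]
Step 1: x=[8.5036] v=[-1.3091]
Step 2: x=[8.1269] v=[-2.5111]
Step 3: x=[7.6008] v=[-3.5076]
Step 4: x=[6.9682] v=[-4.2171]
Step 5: x=[6.2810] v=[-4.5816]
Step 6: x=[5.5953] v=[-4.5712]
Step 7: x=[4.9673] v=[-4.1868]
Step 8: x=[4.4483] v=[-3.4599]
Step 9: x=[4.0808] v=[-2.4499]
Step 10: x=[3.8949] v=[-1.2394]
Step 11: x=[3.9058] v=[0.0725]
First v>=0 after going negative at step 11, time=1.6500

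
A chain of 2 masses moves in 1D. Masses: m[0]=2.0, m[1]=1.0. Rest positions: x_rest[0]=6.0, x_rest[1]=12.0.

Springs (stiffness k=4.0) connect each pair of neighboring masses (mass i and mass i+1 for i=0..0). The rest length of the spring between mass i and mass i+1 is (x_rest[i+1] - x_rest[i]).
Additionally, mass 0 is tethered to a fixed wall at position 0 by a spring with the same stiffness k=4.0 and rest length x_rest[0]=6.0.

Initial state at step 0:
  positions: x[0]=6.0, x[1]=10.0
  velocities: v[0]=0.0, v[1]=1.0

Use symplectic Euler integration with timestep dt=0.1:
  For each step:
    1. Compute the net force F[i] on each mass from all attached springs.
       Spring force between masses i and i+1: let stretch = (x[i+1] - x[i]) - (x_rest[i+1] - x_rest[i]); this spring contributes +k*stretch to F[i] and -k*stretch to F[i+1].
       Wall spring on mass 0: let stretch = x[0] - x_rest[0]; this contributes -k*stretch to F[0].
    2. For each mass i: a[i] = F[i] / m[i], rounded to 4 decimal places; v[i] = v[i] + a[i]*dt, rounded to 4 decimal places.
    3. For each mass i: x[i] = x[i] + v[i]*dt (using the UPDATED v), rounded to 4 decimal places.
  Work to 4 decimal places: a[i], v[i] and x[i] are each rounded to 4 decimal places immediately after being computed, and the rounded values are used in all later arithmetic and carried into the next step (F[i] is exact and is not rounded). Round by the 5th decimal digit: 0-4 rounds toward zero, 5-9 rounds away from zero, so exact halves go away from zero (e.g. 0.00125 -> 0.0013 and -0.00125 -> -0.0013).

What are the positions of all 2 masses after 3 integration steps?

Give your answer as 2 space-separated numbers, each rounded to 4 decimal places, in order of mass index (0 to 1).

Step 0: x=[6.0000 10.0000] v=[0.0000 1.0000]
Step 1: x=[5.9600 10.1800] v=[-0.4000 1.8000]
Step 2: x=[5.8852 10.4312] v=[-0.7480 2.5120]
Step 3: x=[5.7836 10.7406] v=[-1.0158 3.0936]

Answer: 5.7836 10.7406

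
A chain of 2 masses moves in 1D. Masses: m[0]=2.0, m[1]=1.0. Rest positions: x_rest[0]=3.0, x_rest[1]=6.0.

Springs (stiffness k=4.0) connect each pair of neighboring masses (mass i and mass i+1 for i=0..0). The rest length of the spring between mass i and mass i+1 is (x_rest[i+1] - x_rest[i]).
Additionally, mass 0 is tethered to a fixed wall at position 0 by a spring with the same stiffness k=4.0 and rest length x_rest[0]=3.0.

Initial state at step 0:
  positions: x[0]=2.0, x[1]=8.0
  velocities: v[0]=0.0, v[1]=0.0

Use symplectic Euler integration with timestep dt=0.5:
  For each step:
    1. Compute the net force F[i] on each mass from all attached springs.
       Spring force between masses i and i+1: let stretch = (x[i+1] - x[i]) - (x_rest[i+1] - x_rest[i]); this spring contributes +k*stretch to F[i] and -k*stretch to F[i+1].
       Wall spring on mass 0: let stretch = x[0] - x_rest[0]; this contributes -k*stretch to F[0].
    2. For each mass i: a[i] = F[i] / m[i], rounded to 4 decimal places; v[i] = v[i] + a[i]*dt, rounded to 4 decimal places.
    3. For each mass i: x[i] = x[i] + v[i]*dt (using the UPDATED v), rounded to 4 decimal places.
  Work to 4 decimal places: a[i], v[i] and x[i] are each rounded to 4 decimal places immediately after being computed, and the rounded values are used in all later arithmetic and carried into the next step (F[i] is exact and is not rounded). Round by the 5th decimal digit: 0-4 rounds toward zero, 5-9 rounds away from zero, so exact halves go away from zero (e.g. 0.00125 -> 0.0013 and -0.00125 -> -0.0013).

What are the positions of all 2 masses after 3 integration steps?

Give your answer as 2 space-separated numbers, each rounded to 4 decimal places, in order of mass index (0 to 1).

Answer: 2.5000 6.5000

Derivation:
Step 0: x=[2.0000 8.0000] v=[0.0000 0.0000]
Step 1: x=[4.0000 5.0000] v=[4.0000 -6.0000]
Step 2: x=[4.5000 4.0000] v=[1.0000 -2.0000]
Step 3: x=[2.5000 6.5000] v=[-4.0000 5.0000]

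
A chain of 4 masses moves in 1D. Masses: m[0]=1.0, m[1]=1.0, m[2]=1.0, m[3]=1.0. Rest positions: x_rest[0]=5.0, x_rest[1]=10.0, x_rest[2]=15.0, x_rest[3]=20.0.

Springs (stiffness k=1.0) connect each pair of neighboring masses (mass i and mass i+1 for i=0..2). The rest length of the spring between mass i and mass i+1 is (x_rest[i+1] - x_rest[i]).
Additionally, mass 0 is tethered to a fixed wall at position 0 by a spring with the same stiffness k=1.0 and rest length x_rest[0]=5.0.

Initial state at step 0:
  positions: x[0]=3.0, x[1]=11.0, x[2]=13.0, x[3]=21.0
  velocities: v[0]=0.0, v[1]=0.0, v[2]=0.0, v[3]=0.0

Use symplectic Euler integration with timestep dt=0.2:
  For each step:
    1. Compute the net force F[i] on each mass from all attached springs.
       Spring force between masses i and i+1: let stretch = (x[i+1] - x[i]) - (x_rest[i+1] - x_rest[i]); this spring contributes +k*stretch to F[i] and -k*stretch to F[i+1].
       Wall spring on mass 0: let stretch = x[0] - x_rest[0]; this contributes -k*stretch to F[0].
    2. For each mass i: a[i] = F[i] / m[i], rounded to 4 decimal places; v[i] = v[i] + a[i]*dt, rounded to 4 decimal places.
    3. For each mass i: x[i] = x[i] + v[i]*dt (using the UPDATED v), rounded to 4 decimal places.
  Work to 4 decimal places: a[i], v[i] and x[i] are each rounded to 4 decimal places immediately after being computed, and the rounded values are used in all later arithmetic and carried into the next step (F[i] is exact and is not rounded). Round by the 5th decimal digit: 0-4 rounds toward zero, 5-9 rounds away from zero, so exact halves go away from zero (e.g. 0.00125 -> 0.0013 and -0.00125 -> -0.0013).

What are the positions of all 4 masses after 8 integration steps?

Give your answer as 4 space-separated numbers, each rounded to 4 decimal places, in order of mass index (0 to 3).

Answer: 6.2247 7.9785 16.4671 18.9385

Derivation:
Step 0: x=[3.0000 11.0000 13.0000 21.0000] v=[0.0000 0.0000 0.0000 0.0000]
Step 1: x=[3.2000 10.7600 13.2400 20.8800] v=[1.0000 -1.2000 1.2000 -0.6000]
Step 2: x=[3.5744 10.3168 13.6864 20.6544] v=[1.8720 -2.2160 2.2320 -1.1280]
Step 3: x=[4.0755 9.7387 14.2767 20.3501] v=[2.5056 -2.8906 2.9517 -1.5216]
Step 4: x=[4.6401 9.1156 14.9285 20.0028] v=[2.8231 -3.1156 3.2588 -1.7363]
Step 5: x=[5.1981 8.5460 15.5507 19.6526] v=[2.7902 -2.8481 3.1111 -1.7512]
Step 6: x=[5.6821 8.1227 16.0568 19.3383] v=[2.4202 -2.1167 2.5305 -1.5716]
Step 7: x=[6.0365 7.9191 16.3768 19.0927] v=[1.7719 -1.0180 1.6000 -1.2279]
Step 8: x=[6.2247 7.9785 16.4671 18.9385] v=[0.9411 0.2970 0.4516 -0.7711]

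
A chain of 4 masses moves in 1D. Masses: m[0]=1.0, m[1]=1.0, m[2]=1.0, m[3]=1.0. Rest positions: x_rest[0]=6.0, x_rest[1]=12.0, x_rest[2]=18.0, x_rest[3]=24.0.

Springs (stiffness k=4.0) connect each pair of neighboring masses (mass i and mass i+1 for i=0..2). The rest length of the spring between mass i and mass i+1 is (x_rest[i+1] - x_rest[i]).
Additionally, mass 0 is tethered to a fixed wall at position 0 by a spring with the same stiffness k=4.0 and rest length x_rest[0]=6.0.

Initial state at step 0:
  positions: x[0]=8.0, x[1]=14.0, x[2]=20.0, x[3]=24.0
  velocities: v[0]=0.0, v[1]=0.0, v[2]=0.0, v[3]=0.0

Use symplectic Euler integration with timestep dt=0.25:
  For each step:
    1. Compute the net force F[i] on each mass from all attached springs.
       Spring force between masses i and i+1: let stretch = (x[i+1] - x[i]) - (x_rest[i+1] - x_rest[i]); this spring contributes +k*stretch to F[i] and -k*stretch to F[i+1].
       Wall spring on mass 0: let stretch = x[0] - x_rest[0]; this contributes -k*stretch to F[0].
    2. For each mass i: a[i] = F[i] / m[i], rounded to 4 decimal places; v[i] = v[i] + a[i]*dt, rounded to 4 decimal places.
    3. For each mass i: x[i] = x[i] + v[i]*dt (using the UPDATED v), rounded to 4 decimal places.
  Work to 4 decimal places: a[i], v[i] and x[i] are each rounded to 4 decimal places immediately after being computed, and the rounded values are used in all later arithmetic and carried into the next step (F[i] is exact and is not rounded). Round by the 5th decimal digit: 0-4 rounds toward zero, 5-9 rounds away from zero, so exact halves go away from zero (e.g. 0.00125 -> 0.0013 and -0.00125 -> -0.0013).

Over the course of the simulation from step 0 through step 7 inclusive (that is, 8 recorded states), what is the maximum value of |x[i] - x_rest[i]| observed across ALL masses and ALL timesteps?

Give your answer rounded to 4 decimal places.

Step 0: x=[8.0000 14.0000 20.0000 24.0000] v=[0.0000 0.0000 0.0000 0.0000]
Step 1: x=[7.5000 14.0000 19.5000 24.5000] v=[-2.0000 0.0000 -2.0000 2.0000]
Step 2: x=[6.7500 13.7500 18.8750 25.2500] v=[-3.0000 -1.0000 -2.5000 3.0000]
Step 3: x=[6.0625 13.0313 18.5625 25.9063] v=[-2.7500 -2.8750 -1.2500 2.6250]
Step 4: x=[5.6016 11.9532 18.7032 26.2266] v=[-1.8437 -4.3126 0.5626 1.2812]
Step 5: x=[5.3282 10.9747 19.0372 26.1661] v=[-1.0937 -3.9142 1.3360 -0.2422]
Step 6: x=[5.1344 10.6002 19.1378 25.8233] v=[-0.7754 -1.4982 0.4024 -1.3711]
Step 7: x=[5.0234 10.9936 18.7754 25.3092] v=[-0.4440 1.5736 -1.4497 -2.0566]
Max displacement = 2.2266

Answer: 2.2266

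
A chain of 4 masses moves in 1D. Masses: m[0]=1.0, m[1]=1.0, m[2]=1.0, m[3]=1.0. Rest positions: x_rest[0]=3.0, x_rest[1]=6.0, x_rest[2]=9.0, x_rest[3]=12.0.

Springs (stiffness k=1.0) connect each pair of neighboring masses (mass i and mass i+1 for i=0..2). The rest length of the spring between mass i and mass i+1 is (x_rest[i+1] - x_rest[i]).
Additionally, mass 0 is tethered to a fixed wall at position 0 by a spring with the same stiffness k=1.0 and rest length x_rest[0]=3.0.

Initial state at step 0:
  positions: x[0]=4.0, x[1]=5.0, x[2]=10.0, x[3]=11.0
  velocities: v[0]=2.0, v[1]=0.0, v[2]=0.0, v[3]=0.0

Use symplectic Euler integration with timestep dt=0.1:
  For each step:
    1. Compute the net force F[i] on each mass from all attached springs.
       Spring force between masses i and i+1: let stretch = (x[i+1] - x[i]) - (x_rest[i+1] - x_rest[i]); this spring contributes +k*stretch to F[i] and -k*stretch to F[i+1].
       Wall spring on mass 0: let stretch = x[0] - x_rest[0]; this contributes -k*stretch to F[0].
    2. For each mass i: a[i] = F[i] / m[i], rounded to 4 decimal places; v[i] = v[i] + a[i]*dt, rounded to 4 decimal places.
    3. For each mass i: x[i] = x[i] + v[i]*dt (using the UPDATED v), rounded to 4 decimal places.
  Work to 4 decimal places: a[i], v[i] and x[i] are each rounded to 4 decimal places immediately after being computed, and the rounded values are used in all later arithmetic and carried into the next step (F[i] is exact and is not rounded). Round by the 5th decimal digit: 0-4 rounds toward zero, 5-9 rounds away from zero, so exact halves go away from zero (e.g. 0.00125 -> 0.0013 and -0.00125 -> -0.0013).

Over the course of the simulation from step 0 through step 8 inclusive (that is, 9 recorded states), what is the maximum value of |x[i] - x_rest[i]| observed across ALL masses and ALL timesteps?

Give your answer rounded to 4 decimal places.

Step 0: x=[4.0000 5.0000 10.0000 11.0000] v=[2.0000 0.0000 0.0000 0.0000]
Step 1: x=[4.1700 5.0400 9.9600 11.0200] v=[1.7000 0.4000 -0.4000 0.2000]
Step 2: x=[4.3070 5.1205 9.8814 11.0594] v=[1.3700 0.8050 -0.7860 0.3940]
Step 3: x=[4.4091 5.2405 9.7670 11.1170] v=[1.0207 1.1997 -1.1443 0.5762]
Step 4: x=[4.4754 5.3974 9.6208 11.1911] v=[0.6629 1.5692 -1.4620 0.7412]
Step 5: x=[4.5062 5.5873 9.4481 11.2795] v=[0.3076 1.8993 -1.7273 0.8842]
Step 6: x=[4.5027 5.8050 9.2551 11.3796] v=[-0.0349 2.1773 -1.9302 1.0011]
Step 7: x=[4.4672 6.0442 9.0488 11.4885] v=[-0.3549 2.3921 -2.0628 1.0887]
Step 8: x=[4.4028 6.2977 8.8369 11.6030] v=[-0.6439 2.5349 -2.1193 1.1447]
Max displacement = 1.5062

Answer: 1.5062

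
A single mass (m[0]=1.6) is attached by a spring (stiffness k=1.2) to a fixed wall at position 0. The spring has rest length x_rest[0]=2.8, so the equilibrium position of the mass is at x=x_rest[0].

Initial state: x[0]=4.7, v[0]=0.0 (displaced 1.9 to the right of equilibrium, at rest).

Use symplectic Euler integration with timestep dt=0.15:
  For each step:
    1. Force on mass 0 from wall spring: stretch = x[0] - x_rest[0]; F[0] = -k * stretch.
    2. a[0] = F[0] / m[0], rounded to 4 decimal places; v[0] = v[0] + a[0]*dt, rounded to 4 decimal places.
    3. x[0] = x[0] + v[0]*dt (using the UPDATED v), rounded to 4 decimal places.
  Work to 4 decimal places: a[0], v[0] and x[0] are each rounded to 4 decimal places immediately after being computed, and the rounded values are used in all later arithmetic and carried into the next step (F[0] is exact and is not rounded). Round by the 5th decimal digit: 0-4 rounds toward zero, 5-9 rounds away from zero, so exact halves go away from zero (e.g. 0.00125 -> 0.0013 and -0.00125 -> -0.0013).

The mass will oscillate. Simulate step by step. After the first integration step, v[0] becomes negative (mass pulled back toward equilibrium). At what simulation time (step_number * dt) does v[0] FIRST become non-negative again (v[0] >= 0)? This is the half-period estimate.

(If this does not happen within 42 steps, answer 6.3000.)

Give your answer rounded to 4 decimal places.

Answer: 3.7500

Derivation:
Step 0: x=[4.7000] v=[0.0000]
Step 1: x=[4.6679] v=[-0.2138]
Step 2: x=[4.6043] v=[-0.4239]
Step 3: x=[4.5103] v=[-0.6269]
Step 4: x=[4.3874] v=[-0.8193]
Step 5: x=[4.2377] v=[-0.9979]
Step 6: x=[4.0638] v=[-1.1596]
Step 7: x=[3.8685] v=[-1.3018]
Step 8: x=[3.6552] v=[-1.4220]
Step 9: x=[3.4275] v=[-1.5182]
Step 10: x=[3.1892] v=[-1.5888]
Step 11: x=[2.9443] v=[-1.6326]
Step 12: x=[2.6970] v=[-1.6488]
Step 13: x=[2.4514] v=[-1.6372]
Step 14: x=[2.2117] v=[-1.5980]
Step 15: x=[1.9819] v=[-1.5318]
Step 16: x=[1.7659] v=[-1.4398]
Step 17: x=[1.5674] v=[-1.3235]
Step 18: x=[1.3897] v=[-1.1848]
Step 19: x=[1.2358] v=[-1.0261]
Step 20: x=[1.1083] v=[-0.8501]
Step 21: x=[1.0093] v=[-0.6598]
Step 22: x=[0.9405] v=[-0.4584]
Step 23: x=[0.9031] v=[-0.2492]
Step 24: x=[0.8977] v=[-0.0358]
Step 25: x=[0.9244] v=[0.1782]
First v>=0 after going negative at step 25, time=3.7500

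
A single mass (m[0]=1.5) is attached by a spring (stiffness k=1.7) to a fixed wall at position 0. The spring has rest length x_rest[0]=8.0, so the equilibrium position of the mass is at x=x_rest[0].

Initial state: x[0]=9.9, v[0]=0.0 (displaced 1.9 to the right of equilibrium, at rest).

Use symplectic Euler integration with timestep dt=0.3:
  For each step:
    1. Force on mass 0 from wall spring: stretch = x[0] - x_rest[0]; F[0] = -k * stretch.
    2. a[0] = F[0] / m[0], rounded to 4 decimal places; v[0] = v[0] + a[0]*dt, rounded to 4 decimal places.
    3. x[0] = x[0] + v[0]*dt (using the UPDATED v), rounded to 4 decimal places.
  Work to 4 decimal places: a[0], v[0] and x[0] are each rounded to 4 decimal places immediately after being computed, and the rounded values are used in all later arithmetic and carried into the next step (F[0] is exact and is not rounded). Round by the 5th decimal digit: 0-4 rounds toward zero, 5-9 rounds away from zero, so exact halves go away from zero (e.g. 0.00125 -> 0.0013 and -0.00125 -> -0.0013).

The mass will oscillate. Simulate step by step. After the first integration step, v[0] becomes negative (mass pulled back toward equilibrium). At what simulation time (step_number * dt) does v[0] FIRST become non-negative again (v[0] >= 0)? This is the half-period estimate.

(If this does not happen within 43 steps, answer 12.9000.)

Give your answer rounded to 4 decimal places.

Step 0: x=[9.9000] v=[0.0000]
Step 1: x=[9.7062] v=[-0.6460]
Step 2: x=[9.3384] v=[-1.2261]
Step 3: x=[8.8340] v=[-1.6812]
Step 4: x=[8.2446] v=[-1.9648]
Step 5: x=[7.6302] v=[-2.0480]
Step 6: x=[7.0535] v=[-1.9223]
Step 7: x=[6.5734] v=[-1.6005]
Step 8: x=[6.2388] v=[-1.1155]
Step 9: x=[6.0838] v=[-0.5167]
Step 10: x=[6.1242] v=[0.1348]
First v>=0 after going negative at step 10, time=3.0000

Answer: 3.0000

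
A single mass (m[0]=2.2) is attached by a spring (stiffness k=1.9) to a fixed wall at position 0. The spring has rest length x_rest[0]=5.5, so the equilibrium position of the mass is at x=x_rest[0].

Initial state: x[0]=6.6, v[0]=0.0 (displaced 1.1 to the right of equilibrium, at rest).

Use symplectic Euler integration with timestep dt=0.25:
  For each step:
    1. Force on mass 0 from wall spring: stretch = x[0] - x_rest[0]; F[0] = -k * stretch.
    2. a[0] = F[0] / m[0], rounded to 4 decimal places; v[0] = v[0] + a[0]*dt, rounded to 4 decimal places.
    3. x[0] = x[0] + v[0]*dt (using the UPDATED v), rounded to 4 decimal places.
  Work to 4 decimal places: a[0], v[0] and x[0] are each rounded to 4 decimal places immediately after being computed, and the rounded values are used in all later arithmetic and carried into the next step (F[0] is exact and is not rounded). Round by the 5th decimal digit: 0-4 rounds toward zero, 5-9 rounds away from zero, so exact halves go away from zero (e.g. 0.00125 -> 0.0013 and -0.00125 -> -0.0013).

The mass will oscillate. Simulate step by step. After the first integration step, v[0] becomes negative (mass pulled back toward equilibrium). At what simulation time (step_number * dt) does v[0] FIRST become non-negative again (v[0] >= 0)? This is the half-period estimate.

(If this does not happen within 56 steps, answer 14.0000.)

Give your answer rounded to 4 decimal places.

Step 0: x=[6.6000] v=[0.0000]
Step 1: x=[6.5406] v=[-0.2375]
Step 2: x=[6.4251] v=[-0.4622]
Step 3: x=[6.2596] v=[-0.6620]
Step 4: x=[6.0531] v=[-0.8260]
Step 5: x=[5.8168] v=[-0.9454]
Step 6: x=[5.5634] v=[-1.0138]
Step 7: x=[5.3065] v=[-1.0275]
Step 8: x=[5.0601] v=[-0.9857]
Step 9: x=[4.8374] v=[-0.8907]
Step 10: x=[4.6505] v=[-0.7477]
Step 11: x=[4.5094] v=[-0.5643]
Step 12: x=[4.4218] v=[-0.3504]
Step 13: x=[4.3924] v=[-0.1176]
Step 14: x=[4.4228] v=[0.1216]
First v>=0 after going negative at step 14, time=3.5000

Answer: 3.5000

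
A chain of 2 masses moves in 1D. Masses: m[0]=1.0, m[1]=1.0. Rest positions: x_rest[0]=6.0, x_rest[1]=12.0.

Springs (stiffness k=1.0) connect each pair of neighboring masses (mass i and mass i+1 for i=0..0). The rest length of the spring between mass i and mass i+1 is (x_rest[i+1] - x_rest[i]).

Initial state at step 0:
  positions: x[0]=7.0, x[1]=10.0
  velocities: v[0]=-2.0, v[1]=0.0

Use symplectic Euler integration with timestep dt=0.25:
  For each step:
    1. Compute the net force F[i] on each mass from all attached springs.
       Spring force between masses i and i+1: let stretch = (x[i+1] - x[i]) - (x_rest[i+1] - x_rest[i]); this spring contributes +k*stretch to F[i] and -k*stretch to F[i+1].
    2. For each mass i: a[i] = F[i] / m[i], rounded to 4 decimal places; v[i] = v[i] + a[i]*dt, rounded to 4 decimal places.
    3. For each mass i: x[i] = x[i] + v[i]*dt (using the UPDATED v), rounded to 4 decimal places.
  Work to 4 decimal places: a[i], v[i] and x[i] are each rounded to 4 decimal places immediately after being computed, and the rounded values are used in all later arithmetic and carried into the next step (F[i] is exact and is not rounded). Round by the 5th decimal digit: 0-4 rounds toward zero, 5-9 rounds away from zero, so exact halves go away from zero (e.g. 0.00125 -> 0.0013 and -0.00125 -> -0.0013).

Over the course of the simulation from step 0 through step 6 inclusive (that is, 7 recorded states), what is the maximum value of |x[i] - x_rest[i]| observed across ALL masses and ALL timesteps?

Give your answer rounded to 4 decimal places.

Answer: 3.6350

Derivation:
Step 0: x=[7.0000 10.0000] v=[-2.0000 0.0000]
Step 1: x=[6.3125 10.1875] v=[-2.7500 0.7500]
Step 2: x=[5.4922 10.5078] v=[-3.2813 1.2813]
Step 3: x=[4.6104 10.8897] v=[-3.5274 1.5274]
Step 4: x=[3.7460 11.2541] v=[-3.4576 1.4576]
Step 5: x=[2.9759 11.5243] v=[-3.0806 1.0806]
Step 6: x=[2.3650 11.6352] v=[-2.4435 0.4435]
Max displacement = 3.6350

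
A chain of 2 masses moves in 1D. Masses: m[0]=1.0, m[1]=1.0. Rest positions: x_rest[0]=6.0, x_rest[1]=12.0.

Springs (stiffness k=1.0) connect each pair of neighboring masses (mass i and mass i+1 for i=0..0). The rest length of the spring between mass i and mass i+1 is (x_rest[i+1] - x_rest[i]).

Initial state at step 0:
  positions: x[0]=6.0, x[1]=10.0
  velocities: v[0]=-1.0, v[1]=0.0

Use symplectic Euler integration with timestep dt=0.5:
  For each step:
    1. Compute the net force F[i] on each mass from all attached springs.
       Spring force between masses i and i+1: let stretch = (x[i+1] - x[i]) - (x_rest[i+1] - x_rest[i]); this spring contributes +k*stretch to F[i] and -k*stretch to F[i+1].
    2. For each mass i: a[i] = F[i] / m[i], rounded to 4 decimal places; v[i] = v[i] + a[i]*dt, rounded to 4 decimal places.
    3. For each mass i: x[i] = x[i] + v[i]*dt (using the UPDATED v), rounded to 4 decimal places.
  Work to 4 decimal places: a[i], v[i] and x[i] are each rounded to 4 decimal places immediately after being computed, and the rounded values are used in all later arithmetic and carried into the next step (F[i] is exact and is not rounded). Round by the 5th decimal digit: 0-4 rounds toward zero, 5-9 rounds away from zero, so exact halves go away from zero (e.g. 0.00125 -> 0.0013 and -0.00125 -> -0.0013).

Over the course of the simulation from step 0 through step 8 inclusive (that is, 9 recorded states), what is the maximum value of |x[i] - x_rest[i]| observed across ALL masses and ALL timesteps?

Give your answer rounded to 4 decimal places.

Step 0: x=[6.0000 10.0000] v=[-1.0000 0.0000]
Step 1: x=[5.0000 10.5000] v=[-2.0000 1.0000]
Step 2: x=[3.8750 11.1250] v=[-2.2500 1.2500]
Step 3: x=[3.0625 11.4375] v=[-1.6250 0.6250]
Step 4: x=[2.8438 11.1563] v=[-0.4375 -0.5625]
Step 5: x=[3.2032 10.2969] v=[0.7188 -1.7188]
Step 6: x=[3.8361 9.1641] v=[1.2657 -2.2657]
Step 7: x=[4.3010 8.1993] v=[0.9297 -1.9297]
Step 8: x=[4.2404 7.7599] v=[-0.1212 -0.8789]
Max displacement = 4.2401

Answer: 4.2401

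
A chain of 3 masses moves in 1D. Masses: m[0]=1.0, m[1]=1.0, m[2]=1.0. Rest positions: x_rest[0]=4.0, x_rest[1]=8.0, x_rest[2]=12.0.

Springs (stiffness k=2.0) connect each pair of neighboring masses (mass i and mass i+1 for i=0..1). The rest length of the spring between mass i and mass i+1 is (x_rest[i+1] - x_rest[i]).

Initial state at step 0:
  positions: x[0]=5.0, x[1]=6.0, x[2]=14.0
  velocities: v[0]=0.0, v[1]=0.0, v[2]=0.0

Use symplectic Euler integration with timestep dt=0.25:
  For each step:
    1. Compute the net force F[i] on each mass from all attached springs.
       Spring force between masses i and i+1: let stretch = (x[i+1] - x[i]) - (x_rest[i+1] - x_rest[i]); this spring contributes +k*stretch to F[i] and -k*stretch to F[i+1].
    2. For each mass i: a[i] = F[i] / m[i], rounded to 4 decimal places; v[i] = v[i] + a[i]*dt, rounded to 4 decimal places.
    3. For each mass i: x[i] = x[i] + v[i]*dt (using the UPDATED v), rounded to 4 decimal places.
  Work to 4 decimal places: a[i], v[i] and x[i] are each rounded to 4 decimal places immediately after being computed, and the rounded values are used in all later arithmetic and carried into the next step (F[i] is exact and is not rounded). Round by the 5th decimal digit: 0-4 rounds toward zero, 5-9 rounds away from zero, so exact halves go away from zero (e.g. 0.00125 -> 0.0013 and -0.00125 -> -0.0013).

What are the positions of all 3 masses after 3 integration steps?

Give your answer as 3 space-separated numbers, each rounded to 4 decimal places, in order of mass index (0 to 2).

Step 0: x=[5.0000 6.0000 14.0000] v=[0.0000 0.0000 0.0000]
Step 1: x=[4.6250 6.8750 13.5000] v=[-1.5000 3.5000 -2.0000]
Step 2: x=[4.0313 8.2969 12.6719] v=[-2.3750 5.6875 -3.3125]
Step 3: x=[3.4708 9.7325 11.7969] v=[-2.2422 5.7422 -3.5000]

Answer: 3.4708 9.7325 11.7969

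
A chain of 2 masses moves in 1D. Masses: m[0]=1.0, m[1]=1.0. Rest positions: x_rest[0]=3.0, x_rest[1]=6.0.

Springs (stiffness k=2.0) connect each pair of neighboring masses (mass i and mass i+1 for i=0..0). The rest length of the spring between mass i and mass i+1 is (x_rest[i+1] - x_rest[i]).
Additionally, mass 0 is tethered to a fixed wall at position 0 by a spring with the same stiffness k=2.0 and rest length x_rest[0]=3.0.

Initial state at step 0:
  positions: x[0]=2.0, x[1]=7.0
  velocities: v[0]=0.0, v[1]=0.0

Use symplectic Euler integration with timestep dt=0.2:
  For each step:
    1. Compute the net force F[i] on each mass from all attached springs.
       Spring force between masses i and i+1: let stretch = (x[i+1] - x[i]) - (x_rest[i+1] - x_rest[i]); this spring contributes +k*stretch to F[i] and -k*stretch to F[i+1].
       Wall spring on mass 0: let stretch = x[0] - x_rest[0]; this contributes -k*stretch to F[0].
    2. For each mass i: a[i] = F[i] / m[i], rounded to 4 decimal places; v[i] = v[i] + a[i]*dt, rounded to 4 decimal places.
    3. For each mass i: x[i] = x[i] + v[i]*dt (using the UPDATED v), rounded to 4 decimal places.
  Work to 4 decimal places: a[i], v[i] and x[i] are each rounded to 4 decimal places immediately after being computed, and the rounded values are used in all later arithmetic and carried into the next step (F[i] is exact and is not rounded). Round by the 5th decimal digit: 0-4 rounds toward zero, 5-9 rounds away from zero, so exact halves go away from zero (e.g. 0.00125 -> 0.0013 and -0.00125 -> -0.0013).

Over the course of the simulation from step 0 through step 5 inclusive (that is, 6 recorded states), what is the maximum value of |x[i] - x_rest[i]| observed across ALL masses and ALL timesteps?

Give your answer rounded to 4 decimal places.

Answer: 1.0893

Derivation:
Step 0: x=[2.0000 7.0000] v=[0.0000 0.0000]
Step 1: x=[2.2400 6.8400] v=[1.2000 -0.8000]
Step 2: x=[2.6688 6.5520] v=[2.1440 -1.4400]
Step 3: x=[3.1948 6.1933] v=[2.6298 -1.7933]
Step 4: x=[3.7051 5.8348] v=[2.5513 -1.7927]
Step 5: x=[4.0893 5.5459] v=[1.9211 -1.4446]
Max displacement = 1.0893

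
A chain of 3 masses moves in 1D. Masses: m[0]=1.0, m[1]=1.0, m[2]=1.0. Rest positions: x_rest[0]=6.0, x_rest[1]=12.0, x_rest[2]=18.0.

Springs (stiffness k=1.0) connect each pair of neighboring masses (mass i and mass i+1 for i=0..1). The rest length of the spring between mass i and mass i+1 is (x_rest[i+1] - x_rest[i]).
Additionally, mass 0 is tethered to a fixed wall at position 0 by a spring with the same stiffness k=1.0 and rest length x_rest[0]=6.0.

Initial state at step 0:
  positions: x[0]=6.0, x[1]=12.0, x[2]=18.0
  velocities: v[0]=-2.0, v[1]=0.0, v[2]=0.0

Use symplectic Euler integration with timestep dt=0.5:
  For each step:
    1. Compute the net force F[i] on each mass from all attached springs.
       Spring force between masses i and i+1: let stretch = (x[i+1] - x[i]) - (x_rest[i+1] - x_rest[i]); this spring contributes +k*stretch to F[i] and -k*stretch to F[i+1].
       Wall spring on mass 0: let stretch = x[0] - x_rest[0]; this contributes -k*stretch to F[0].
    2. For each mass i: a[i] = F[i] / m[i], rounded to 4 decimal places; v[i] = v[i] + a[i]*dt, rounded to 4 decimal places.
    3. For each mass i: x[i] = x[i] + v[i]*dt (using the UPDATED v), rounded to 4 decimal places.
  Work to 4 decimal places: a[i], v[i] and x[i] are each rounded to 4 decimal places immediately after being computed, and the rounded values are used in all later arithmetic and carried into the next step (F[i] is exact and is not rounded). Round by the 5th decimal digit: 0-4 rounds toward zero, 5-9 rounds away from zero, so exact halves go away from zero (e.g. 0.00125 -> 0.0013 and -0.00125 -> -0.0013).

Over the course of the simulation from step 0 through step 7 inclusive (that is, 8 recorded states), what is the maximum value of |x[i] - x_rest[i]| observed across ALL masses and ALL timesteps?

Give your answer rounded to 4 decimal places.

Step 0: x=[6.0000 12.0000 18.0000] v=[-2.0000 0.0000 0.0000]
Step 1: x=[5.0000 12.0000 18.0000] v=[-2.0000 0.0000 0.0000]
Step 2: x=[4.5000 11.7500 18.0000] v=[-1.0000 -0.5000 0.0000]
Step 3: x=[4.6875 11.2500 17.9375] v=[0.3750 -1.0000 -0.1250]
Step 4: x=[5.3438 10.7813 17.7031] v=[1.3125 -0.9375 -0.4688]
Step 5: x=[6.0235 10.6836 17.2383] v=[1.3594 -0.1954 -0.9297]
Step 6: x=[6.3624 11.0596 16.6348] v=[0.6777 0.7519 -1.2071]
Step 7: x=[6.2850 11.6551 16.1375] v=[-0.1549 1.1909 -0.9947]
Max displacement = 1.8625

Answer: 1.8625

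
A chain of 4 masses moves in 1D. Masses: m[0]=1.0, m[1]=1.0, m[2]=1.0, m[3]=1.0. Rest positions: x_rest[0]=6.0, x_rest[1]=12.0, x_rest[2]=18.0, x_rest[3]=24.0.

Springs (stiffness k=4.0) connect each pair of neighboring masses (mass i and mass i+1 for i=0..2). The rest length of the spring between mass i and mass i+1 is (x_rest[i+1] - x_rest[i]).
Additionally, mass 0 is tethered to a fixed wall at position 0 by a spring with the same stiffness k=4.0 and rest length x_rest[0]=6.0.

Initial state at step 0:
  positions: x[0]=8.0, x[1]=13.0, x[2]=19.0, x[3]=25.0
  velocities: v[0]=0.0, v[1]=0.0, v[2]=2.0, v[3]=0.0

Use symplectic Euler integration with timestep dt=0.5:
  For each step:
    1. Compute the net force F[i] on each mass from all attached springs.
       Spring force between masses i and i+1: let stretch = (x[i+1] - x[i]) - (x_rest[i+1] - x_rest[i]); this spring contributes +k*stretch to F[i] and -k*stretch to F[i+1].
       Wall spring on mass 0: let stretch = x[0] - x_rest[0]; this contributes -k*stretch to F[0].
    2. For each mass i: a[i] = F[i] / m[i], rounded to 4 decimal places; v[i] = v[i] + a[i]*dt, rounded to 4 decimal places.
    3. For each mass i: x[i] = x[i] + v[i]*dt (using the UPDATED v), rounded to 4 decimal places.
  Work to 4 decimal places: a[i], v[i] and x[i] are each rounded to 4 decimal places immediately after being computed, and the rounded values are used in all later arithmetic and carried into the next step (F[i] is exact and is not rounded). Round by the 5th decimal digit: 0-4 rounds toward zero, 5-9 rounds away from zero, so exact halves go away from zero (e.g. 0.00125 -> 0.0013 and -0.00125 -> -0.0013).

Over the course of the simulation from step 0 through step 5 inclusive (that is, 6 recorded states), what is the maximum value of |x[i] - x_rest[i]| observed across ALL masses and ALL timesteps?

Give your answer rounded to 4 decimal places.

Step 0: x=[8.0000 13.0000 19.0000 25.0000] v=[0.0000 0.0000 2.0000 0.0000]
Step 1: x=[5.0000 14.0000 20.0000 25.0000] v=[-6.0000 2.0000 2.0000 0.0000]
Step 2: x=[6.0000 12.0000 20.0000 26.0000] v=[2.0000 -4.0000 0.0000 2.0000]
Step 3: x=[7.0000 12.0000 18.0000 27.0000] v=[2.0000 0.0000 -4.0000 2.0000]
Step 4: x=[6.0000 13.0000 19.0000 25.0000] v=[-2.0000 2.0000 2.0000 -4.0000]
Step 5: x=[6.0000 13.0000 20.0000 23.0000] v=[0.0000 0.0000 2.0000 -4.0000]
Max displacement = 3.0000

Answer: 3.0000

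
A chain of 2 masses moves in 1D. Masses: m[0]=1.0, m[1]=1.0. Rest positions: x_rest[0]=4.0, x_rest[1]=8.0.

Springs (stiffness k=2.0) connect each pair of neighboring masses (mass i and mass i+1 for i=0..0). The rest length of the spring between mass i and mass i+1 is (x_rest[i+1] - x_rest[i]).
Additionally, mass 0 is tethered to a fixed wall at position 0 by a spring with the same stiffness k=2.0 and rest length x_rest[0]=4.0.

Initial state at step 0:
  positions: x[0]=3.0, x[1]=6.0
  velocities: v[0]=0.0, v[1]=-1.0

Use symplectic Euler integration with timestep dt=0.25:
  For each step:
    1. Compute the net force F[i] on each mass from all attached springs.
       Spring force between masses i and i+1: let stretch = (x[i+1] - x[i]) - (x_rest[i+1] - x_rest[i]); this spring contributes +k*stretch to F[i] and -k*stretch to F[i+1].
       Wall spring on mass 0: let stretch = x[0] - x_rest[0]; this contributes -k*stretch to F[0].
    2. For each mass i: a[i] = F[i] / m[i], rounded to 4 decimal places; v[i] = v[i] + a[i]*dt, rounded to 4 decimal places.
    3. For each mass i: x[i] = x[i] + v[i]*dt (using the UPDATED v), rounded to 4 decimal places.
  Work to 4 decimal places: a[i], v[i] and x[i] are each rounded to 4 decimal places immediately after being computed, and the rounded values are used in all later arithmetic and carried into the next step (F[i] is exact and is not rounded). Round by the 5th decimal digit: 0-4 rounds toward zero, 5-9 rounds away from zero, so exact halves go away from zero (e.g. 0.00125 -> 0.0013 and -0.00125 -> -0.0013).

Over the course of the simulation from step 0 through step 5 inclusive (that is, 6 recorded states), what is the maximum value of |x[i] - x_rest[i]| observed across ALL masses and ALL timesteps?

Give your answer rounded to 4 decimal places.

Step 0: x=[3.0000 6.0000] v=[0.0000 -1.0000]
Step 1: x=[3.0000 5.8750] v=[0.0000 -0.5000]
Step 2: x=[2.9844 5.8906] v=[-0.0625 0.0625]
Step 3: x=[2.9590 6.0430] v=[-0.1016 0.6094]
Step 4: x=[2.9492 6.3099] v=[-0.0391 1.0674]
Step 5: x=[2.9909 6.6567] v=[0.1667 1.3871]
Max displacement = 2.1250

Answer: 2.1250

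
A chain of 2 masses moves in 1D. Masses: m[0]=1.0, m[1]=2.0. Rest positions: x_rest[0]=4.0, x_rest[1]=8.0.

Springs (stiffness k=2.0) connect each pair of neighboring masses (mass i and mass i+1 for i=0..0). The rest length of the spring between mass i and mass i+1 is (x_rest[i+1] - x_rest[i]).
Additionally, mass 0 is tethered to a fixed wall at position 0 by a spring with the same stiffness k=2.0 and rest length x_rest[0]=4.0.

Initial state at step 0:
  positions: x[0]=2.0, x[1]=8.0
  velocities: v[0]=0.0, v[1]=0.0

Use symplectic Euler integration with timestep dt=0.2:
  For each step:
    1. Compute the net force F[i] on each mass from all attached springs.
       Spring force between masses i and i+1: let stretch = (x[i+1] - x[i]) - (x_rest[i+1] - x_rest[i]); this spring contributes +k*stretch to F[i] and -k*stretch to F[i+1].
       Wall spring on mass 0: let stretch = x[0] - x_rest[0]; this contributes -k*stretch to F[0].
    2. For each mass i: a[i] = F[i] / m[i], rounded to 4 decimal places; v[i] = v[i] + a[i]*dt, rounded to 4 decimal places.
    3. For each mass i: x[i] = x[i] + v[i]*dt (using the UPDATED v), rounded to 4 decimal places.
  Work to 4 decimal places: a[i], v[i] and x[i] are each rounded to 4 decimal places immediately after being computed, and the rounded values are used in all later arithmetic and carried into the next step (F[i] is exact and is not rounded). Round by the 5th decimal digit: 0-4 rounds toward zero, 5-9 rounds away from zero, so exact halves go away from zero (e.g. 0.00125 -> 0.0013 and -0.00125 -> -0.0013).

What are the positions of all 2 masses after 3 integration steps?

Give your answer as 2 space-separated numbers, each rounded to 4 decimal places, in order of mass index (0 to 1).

Answer: 3.6425 7.5971

Derivation:
Step 0: x=[2.0000 8.0000] v=[0.0000 0.0000]
Step 1: x=[2.3200 7.9200] v=[1.6000 -0.4000]
Step 2: x=[2.9024 7.7760] v=[2.9120 -0.7200]
Step 3: x=[3.6425 7.5971] v=[3.7005 -0.8947]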